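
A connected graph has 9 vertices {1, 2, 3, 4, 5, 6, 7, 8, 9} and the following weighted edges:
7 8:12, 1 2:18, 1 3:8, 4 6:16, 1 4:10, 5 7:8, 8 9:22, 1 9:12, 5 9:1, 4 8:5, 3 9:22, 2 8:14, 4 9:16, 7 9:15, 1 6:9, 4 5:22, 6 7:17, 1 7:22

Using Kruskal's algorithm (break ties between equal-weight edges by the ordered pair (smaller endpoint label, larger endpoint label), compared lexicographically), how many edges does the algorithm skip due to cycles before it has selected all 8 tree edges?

Kruskal: consider edges lightest-first.
5 9 (1): add — endpoints in different components.
4 8 (5): add — endpoints in different components.
1 3 (8): add — endpoints in different components.
5 7 (8): add — endpoints in different components.
1 6 (9): add — endpoints in different components.
1 4 (10): add — endpoints in different components.
1 9 (12): add — endpoints in different components.
7 8 (12): skip — 7 and 8 already connected.
2 8 (14): add — endpoints in different components.
Edges rejected before the tree was complete: 1.

1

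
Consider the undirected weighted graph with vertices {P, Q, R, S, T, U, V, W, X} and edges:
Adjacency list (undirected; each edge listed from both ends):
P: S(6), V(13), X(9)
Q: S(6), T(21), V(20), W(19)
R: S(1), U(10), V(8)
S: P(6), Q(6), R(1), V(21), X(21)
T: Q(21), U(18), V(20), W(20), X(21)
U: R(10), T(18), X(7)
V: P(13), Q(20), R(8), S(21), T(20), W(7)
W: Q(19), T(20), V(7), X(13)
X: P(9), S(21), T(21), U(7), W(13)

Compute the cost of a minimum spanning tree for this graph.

Prim, starting at U.
Step 1: cheapest edge leaving the tree is U—X (7); add X.
Step 2: cheapest edge leaving the tree is P—X (9); add P.
Step 3: cheapest edge leaving the tree is P—S (6); add S.
Step 4: cheapest edge leaving the tree is R—S (1); add R.
Step 5: cheapest edge leaving the tree is Q—S (6); add Q.
Step 6: cheapest edge leaving the tree is R—V (8); add V.
Step 7: cheapest edge leaving the tree is V—W (7); add W.
Step 8: cheapest edge leaving the tree is T—U (18); add T.
MST edges: U—X, P—X, P—S, R—S, Q—S, R—V, V—W, T—U; total weight 7+9+6+1+6+8+7+18 = 62.

62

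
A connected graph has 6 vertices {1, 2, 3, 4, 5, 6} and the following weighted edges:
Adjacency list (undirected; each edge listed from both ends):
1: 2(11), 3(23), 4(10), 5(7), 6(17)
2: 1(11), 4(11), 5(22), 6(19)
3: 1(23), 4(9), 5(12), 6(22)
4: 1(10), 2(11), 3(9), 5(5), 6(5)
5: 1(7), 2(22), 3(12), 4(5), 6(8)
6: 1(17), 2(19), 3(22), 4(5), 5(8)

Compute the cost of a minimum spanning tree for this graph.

Prim, starting at 5.
Step 1: cheapest edge leaving the tree is 4-5 (5); add 4.
Step 2: cheapest edge leaving the tree is 4-6 (5); add 6.
Step 3: cheapest edge leaving the tree is 1-5 (7); add 1.
Step 4: cheapest edge leaving the tree is 3-4 (9); add 3.
Step 5: cheapest edge leaving the tree is 1-2 (11); add 2.
MST edges: 4-5, 4-6, 1-5, 3-4, 1-2; total weight 5+5+7+9+11 = 37.

37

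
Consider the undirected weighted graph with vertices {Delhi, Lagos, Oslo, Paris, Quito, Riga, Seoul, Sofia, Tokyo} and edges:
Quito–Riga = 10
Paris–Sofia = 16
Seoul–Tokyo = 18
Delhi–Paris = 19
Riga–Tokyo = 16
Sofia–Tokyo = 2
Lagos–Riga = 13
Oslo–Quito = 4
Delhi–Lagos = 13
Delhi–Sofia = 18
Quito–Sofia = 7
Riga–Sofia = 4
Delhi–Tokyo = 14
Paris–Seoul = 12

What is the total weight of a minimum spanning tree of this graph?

Grow the tree from Oslo using Prim:
Step 1: cheapest edge leaving the tree is Oslo–Quito (4); add Quito.
Step 2: cheapest edge leaving the tree is Quito–Sofia (7); add Sofia.
Step 3: cheapest edge leaving the tree is Sofia–Tokyo (2); add Tokyo.
Step 4: cheapest edge leaving the tree is Riga–Sofia (4); add Riga.
Step 5: cheapest edge leaving the tree is Lagos–Riga (13); add Lagos.
Step 6: cheapest edge leaving the tree is Delhi–Lagos (13); add Delhi.
Step 7: cheapest edge leaving the tree is Paris–Sofia (16); add Paris.
Step 8: cheapest edge leaving the tree is Paris–Seoul (12); add Seoul.
MST edges: Oslo–Quito, Quito–Sofia, Sofia–Tokyo, Riga–Sofia, Lagos–Riga, Delhi–Lagos, Paris–Sofia, Paris–Seoul; total weight 4+7+2+4+13+13+16+12 = 71.

71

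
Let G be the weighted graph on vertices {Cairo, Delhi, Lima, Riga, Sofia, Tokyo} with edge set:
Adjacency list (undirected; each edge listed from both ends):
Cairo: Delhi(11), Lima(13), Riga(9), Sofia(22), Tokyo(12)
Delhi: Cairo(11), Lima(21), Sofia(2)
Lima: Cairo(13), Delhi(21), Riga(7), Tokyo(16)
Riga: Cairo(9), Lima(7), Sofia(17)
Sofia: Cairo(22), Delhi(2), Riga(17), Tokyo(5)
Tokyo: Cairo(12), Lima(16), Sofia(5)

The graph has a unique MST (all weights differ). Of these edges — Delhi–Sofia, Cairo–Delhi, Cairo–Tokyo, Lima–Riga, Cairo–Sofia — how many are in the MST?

3

Sort edges by weight, then run Kruskal:
Delhi–Sofia (2): add. Components now {Delhi,Sofia} {Cairo} {Lima} {Tokyo} {Riga}
Sofia–Tokyo (5): add. Components now {Delhi,Sofia,Tokyo} {Cairo} {Lima} {Riga}
Lima–Riga (7): add. Components now {Delhi,Sofia,Tokyo} {Cairo} {Lima,Riga}
Cairo–Riga (9): add. Components now {Delhi,Sofia,Tokyo} {Cairo,Lima,Riga}
Cairo–Delhi (11): add. Components now {Cairo,Delhi,Lima,Riga,Sofia,Tokyo}
MST edge set: {Delhi–Sofia, Sofia–Tokyo, Lima–Riga, Cairo–Riga, Cairo–Delhi}.
Of the listed edges, {Delhi–Sofia, Cairo–Delhi, Lima–Riga} are in the MST → 3.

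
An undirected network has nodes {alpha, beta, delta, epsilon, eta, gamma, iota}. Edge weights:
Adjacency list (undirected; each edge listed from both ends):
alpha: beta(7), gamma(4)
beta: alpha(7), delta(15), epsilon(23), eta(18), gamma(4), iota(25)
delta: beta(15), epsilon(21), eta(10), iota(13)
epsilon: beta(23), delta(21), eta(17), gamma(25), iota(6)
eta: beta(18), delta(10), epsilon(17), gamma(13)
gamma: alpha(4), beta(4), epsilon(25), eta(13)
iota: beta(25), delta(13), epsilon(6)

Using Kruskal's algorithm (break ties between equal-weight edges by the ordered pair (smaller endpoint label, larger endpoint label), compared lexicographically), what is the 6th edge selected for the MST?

Kruskal: consider edges lightest-first.
alpha gamma (4): add. Components now {epsilon} {beta} {alpha,gamma} {eta} {delta} {iota}
beta gamma (4): add. Components now {epsilon} {alpha,beta,gamma} {eta} {delta} {iota}
epsilon iota (6): add. Components now {epsilon,iota} {alpha,beta,gamma} {eta} {delta}
alpha beta (7): skip — beta and alpha already connected.
delta eta (10): add. Components now {epsilon,iota} {alpha,beta,gamma} {delta,eta}
delta iota (13): add. Components now {delta,epsilon,eta,iota} {alpha,beta,gamma}
eta gamma (13): add. Components now {alpha,beta,delta,epsilon,eta,gamma,iota}
The 6th edge added is eta gamma.

eta-gamma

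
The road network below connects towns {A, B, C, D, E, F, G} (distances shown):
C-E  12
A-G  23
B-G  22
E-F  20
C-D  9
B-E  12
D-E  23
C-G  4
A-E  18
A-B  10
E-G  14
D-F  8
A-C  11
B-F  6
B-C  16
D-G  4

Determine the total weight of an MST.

Kruskal: consider edges lightest-first.
C-G (4): add. Components now {A} {B} {C,G} {D} {E} {F}
D-G (4): add. Components now {A} {B} {C,D,G} {E} {F}
B-F (6): add. Components now {A} {B,F} {C,D,G} {E}
D-F (8): add. Components now {A} {B,C,D,F,G} {E}
C-D (9): skip — C and D already connected.
A-B (10): add. Components now {A,B,C,D,F,G} {E}
A-C (11): skip — A and C already connected.
B-E (12): add. Components now {A,B,C,D,E,F,G}
MST edges: C-G, D-G, B-F, D-F, A-B, B-E; total weight 4+4+6+8+10+12 = 44.

44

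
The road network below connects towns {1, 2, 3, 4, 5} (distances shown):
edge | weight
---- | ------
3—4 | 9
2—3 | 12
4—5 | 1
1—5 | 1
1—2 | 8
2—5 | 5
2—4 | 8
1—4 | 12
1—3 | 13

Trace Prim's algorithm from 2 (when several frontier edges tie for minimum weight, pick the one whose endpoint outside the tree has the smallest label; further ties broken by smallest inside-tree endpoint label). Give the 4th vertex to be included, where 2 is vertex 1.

4

Prim's algorithm from 2:
Step 1: cheapest edge leaving the tree is 2—5 (5); add 5.
Step 2: cheapest edge leaving the tree is 1—5 (1); add 1.
Step 3: cheapest edge leaving the tree is 4—5 (1); add 4.
Step 4: cheapest edge leaving the tree is 3—4 (9); add 3.
Vertex order: 2, 5, 1, 4, 3. The 4th vertex is 4.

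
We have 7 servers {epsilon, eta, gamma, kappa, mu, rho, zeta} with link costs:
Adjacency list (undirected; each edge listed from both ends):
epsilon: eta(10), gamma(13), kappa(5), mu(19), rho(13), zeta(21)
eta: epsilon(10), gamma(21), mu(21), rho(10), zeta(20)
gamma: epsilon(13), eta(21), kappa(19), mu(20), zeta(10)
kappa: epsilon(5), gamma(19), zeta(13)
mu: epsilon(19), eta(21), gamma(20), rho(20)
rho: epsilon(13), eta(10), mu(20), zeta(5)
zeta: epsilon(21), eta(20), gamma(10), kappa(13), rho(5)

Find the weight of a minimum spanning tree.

Prim's algorithm from eta:
Step 1: cheapest edge leaving the tree is epsilon eta (10); add epsilon.
Step 2: cheapest edge leaving the tree is epsilon kappa (5); add kappa.
Step 3: cheapest edge leaving the tree is eta rho (10); add rho.
Step 4: cheapest edge leaving the tree is rho zeta (5); add zeta.
Step 5: cheapest edge leaving the tree is gamma zeta (10); add gamma.
Step 6: cheapest edge leaving the tree is epsilon mu (19); add mu.
MST edges: epsilon eta, epsilon kappa, eta rho, rho zeta, gamma zeta, epsilon mu; total weight 10+5+10+5+10+19 = 59.

59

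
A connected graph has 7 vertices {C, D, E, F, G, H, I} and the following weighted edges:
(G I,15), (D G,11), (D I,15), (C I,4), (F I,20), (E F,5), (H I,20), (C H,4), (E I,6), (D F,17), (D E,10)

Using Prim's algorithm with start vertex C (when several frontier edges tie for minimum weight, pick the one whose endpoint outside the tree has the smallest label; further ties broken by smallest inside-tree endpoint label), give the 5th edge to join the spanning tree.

Prim, starting at C.
Step 1: cheapest edge leaving the tree is C H (4); add H.
Step 2: cheapest edge leaving the tree is C I (4); add I.
Step 3: cheapest edge leaving the tree is E I (6); add E.
Step 4: cheapest edge leaving the tree is E F (5); add F.
Step 5: cheapest edge leaving the tree is D E (10); add D.
Step 6: cheapest edge leaving the tree is D G (11); add G.
The 5th edge added is D E.

D-E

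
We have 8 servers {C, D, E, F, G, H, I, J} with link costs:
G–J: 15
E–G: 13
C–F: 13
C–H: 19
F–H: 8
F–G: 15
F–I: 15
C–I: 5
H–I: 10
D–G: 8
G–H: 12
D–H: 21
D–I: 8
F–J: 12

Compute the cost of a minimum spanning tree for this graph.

Grow the tree from C using Prim:
Step 1: frontier [C–I 5, C–F 13, C–H 19] → take C–I (5); add I.
Step 2: frontier [C–F 13, C–H 19, D–I 8, H–I 10, F–I 15] → take D–I (8); add D.
Step 3: frontier [C–F 13, C–H 19, D–G 8, D–H 21, H–I 10, F–I 15] → take D–G (8); add G.
Step 4: frontier [C–F 13, C–H 19, D–H 21, G–H 12, E–G 13, F–G 15, G–J 15, H–I 10, F–I 15] → take H–I (10); add H.
Step 5: frontier [C–F 13, E–G 13, F–G 15, G–J 15, F–H 8, F–I 15] → take F–H (8); add F.
Step 6: frontier [F–J 12, E–G 13, G–J 15] → take F–J (12); add J.
Step 7: frontier [E–G 13] → take E–G (13); add E.
MST edges: C–I, D–I, D–G, H–I, F–H, F–J, E–G; total weight 5+8+8+10+8+12+13 = 64.

64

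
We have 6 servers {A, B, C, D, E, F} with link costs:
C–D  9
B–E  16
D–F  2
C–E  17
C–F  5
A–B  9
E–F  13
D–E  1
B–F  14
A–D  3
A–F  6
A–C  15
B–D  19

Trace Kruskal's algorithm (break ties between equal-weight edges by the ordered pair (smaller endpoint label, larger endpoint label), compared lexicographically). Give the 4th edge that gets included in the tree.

C-F

Sort edges by weight, then run Kruskal:
D–E (1): add. Components now {A} {B} {C} {D,E} {F}
D–F (2): add. Components now {A} {B} {C} {D,E,F}
A–D (3): add. Components now {A,D,E,F} {B} {C}
C–F (5): add. Components now {A,C,D,E,F} {B}
A–F (6): skip — A and F already connected.
A–B (9): add. Components now {A,B,C,D,E,F}
The 4th edge added is C–F.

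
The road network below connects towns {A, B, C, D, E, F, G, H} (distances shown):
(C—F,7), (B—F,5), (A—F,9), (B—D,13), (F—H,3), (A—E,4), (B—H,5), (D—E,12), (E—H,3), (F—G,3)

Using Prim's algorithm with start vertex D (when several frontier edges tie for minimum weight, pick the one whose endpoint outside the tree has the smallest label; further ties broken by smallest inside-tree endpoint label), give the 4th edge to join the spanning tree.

F-G

Prim's algorithm from D:
Step 1: frontier [D—E 12, B—D 13] → take D—E (12); add E.
Step 2: frontier [B—D 13, E—H 3, A—E 4] → take E—H (3); add H.
Step 3: frontier [B—D 13, A—E 4, F—H 3, B—H 5] → take F—H (3); add F.
Step 4: frontier [B—D 13, A—E 4, F—G 3, B—F 5, C—F 7, A—F 9, B—H 5] → take F—G (3); add G.
Step 5: frontier [B—D 13, A—E 4, B—F 5, C—F 7, A—F 9, B—H 5] → take A—E (4); add A.
Step 6: frontier [B—D 13, B—F 5, C—F 7, B—H 5] → take B—F (5); add B.
Step 7: frontier [C—F 7] → take C—F (7); add C.
The 4th edge added is F—G.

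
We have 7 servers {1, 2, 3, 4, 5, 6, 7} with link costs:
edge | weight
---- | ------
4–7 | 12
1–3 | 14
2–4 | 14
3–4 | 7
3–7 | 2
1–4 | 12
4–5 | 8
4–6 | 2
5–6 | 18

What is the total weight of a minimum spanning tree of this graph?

Kruskal's algorithm — process edges by increasing weight (ties by edge label):
3–7 (2): add. Components now {1} {2} {3,7} {4} {5} {6}
4–6 (2): add. Components now {1} {2} {3,7} {4,6} {5}
3–4 (7): add. Components now {1} {2} {3,4,6,7} {5}
4–5 (8): add. Components now {1} {2} {3,4,5,6,7}
1–4 (12): add. Components now {1,3,4,5,6,7} {2}
4–7 (12): skip — 4 and 7 already connected.
1–3 (14): skip — 1 and 3 already connected.
2–4 (14): add. Components now {1,2,3,4,5,6,7}
MST edges: 3–7, 4–6, 3–4, 4–5, 1–4, 2–4; total weight 2+2+7+8+12+14 = 45.

45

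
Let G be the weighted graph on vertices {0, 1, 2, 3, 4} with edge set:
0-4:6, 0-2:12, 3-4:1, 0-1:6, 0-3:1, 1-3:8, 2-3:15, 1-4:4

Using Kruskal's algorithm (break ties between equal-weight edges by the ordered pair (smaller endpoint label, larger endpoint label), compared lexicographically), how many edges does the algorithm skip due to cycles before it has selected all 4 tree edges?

3

Kruskal: consider edges lightest-first.
0-3 (1): add. Components now {0,3} {1} {2} {4}
3-4 (1): add. Components now {0,3,4} {1} {2}
1-4 (4): add. Components now {0,1,3,4} {2}
0-1 (6): skip — 0 and 1 already connected.
0-4 (6): skip — 0 and 4 already connected.
1-3 (8): skip — 1 and 3 already connected.
0-2 (12): add. Components now {0,1,2,3,4}
Edges rejected before the tree was complete: 3.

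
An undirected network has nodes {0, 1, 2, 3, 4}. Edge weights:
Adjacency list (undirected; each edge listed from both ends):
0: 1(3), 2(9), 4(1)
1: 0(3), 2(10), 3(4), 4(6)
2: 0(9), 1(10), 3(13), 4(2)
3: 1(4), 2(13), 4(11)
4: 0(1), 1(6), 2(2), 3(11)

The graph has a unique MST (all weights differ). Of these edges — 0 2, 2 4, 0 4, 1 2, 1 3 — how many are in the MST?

3

Sort edges by weight, then run Kruskal:
0 4 (1): add. Components now {0,4} {1} {2} {3}
2 4 (2): add. Components now {0,2,4} {1} {3}
0 1 (3): add. Components now {0,1,2,4} {3}
1 3 (4): add. Components now {0,1,2,3,4}
MST edge set: {0 4, 2 4, 0 1, 1 3}.
Of the listed edges, {2 4, 0 4, 1 3} are in the MST → 3.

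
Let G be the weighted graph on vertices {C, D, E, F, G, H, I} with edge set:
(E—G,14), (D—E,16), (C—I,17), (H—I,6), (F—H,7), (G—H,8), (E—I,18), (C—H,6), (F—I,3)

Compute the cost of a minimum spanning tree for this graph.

Sort edges by weight, then run Kruskal:
F—I (3): add. Components now {C} {D} {E} {F,I} {G} {H}
C—H (6): add. Components now {C,H} {D} {E} {F,I} {G}
H—I (6): add. Components now {C,F,H,I} {D} {E} {G}
F—H (7): skip — F and H already connected.
G—H (8): add. Components now {C,F,G,H,I} {D} {E}
E—G (14): add. Components now {C,E,F,G,H,I} {D}
D—E (16): add. Components now {C,D,E,F,G,H,I}
MST edges: F—I, C—H, H—I, G—H, E—G, D—E; total weight 3+6+6+8+14+16 = 53.

53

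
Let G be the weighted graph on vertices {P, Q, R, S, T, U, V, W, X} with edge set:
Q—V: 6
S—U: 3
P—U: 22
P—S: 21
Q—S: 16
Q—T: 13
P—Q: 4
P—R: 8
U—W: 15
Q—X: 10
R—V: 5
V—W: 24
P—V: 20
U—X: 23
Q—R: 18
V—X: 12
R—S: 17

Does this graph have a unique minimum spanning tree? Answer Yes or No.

Kruskal: consider edges lightest-first.
S—U (3): add — endpoints in different components.
P—Q (4): add — endpoints in different components.
R—V (5): add — endpoints in different components.
Q—V (6): add — endpoints in different components.
P—R (8): skip — P and R already connected.
Q—X (10): add — endpoints in different components.
V—X (12): skip — V and X already connected.
Q—T (13): add — endpoints in different components.
U—W (15): add — endpoints in different components.
Q—S (16): add — endpoints in different components.
Every non-tree edge has weight strictly greater than the heaviest edge on the tree path between its endpoints, so the MST is unique.

Yes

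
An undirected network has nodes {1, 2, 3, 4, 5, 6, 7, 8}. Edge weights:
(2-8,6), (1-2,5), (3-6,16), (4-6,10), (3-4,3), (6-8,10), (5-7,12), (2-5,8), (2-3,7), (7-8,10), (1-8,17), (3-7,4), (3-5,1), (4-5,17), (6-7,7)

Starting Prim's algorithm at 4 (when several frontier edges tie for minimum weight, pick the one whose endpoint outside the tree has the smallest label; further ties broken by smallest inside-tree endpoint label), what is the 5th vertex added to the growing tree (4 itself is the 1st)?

2

Prim's algorithm from 4:
Step 1: cheapest edge leaving the tree is 3-4 (3); add 3.
Step 2: cheapest edge leaving the tree is 3-5 (1); add 5.
Step 3: cheapest edge leaving the tree is 3-7 (4); add 7.
Step 4: cheapest edge leaving the tree is 2-3 (7); add 2.
Step 5: cheapest edge leaving the tree is 1-2 (5); add 1.
Step 6: cheapest edge leaving the tree is 2-8 (6); add 8.
Step 7: cheapest edge leaving the tree is 6-7 (7); add 6.
Vertex order: 4, 3, 5, 7, 2, 1, 8, 6. The 5th vertex is 2.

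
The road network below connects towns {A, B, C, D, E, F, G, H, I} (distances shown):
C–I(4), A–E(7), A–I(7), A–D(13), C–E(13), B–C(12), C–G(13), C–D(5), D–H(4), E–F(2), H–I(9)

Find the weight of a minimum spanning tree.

54

Kruskal: consider edges lightest-first.
E–F (2): add — endpoints in different components.
C–I (4): add — endpoints in different components.
D–H (4): add — endpoints in different components.
C–D (5): add — endpoints in different components.
A–E (7): add — endpoints in different components.
A–I (7): add — endpoints in different components.
H–I (9): skip — H and I already connected.
B–C (12): add — endpoints in different components.
A–D (13): skip — A and D already connected.
C–E (13): skip — C and E already connected.
C–G (13): add — endpoints in different components.
MST edges: E–F, C–I, D–H, C–D, A–E, A–I, B–C, C–G; total weight 2+4+4+5+7+7+12+13 = 54.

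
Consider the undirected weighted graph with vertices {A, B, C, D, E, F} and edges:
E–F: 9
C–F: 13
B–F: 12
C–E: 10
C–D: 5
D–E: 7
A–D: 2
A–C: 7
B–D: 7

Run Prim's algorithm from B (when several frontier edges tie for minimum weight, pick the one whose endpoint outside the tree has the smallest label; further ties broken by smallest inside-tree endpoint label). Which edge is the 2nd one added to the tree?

Grow the tree from B using Prim:
Step 1: frontier [B–D 7, B–F 12] → take B–D (7); add D.
Step 2: frontier [B–F 12, A–D 2, C–D 5, D–E 7] → take A–D (2); add A.
Step 3: frontier [A–C 7, B–F 12, C–D 5, D–E 7] → take C–D (5); add C.
Step 4: frontier [B–F 12, C–E 10, C–F 13, D–E 7] → take D–E (7); add E.
Step 5: frontier [B–F 12, C–F 13, E–F 9] → take E–F (9); add F.
The 2nd edge added is A–D.

A-D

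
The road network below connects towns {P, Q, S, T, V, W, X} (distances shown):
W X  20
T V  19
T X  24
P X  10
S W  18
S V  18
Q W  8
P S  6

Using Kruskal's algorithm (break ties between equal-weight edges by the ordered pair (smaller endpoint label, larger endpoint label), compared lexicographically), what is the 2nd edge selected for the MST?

Sort edges by weight, then run Kruskal:
P S (6): add — endpoints in different components.
Q W (8): add — endpoints in different components.
P X (10): add — endpoints in different components.
S V (18): add — endpoints in different components.
S W (18): add — endpoints in different components.
T V (19): add — endpoints in different components.
The 2nd edge added is Q W.

Q-W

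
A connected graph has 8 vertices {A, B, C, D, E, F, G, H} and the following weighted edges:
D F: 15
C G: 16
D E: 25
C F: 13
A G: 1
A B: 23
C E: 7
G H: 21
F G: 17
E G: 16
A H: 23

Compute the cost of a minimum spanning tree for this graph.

96

Prim, starting at E.
Step 1: cheapest edge leaving the tree is C E (7); add C.
Step 2: cheapest edge leaving the tree is C F (13); add F.
Step 3: cheapest edge leaving the tree is D F (15); add D.
Step 4: cheapest edge leaving the tree is C G (16); add G.
Step 5: cheapest edge leaving the tree is A G (1); add A.
Step 6: cheapest edge leaving the tree is G H (21); add H.
Step 7: cheapest edge leaving the tree is A B (23); add B.
MST edges: C E, C F, D F, C G, A G, G H, A B; total weight 7+13+15+16+1+21+23 = 96.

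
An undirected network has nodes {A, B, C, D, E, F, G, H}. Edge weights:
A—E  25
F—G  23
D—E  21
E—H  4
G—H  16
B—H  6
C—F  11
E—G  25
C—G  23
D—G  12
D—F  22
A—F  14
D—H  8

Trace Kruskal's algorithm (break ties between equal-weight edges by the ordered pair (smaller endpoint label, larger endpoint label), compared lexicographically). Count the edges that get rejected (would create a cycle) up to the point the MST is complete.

2

Kruskal's algorithm — process edges by increasing weight (ties by edge label):
E—H (4): add — endpoints in different components.
B—H (6): add — endpoints in different components.
D—H (8): add — endpoints in different components.
C—F (11): add — endpoints in different components.
D—G (12): add — endpoints in different components.
A—F (14): add — endpoints in different components.
G—H (16): skip — G and H already connected.
D—E (21): skip — D and E already connected.
D—F (22): add — endpoints in different components.
Edges rejected before the tree was complete: 2.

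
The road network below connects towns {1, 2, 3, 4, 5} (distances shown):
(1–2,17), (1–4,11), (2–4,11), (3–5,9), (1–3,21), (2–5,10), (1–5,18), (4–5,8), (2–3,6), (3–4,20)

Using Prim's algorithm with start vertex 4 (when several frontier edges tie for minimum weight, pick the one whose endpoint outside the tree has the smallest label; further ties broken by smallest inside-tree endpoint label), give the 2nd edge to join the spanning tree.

Grow the tree from 4 using Prim:
Step 1: frontier [4–5 8, 1–4 11, 2–4 11, 3–4 20] → take 4–5 (8); add 5.
Step 2: frontier [1–4 11, 2–4 11, 3–4 20, 3–5 9, 2–5 10, 1–5 18] → take 3–5 (9); add 3.
Step 3: frontier [2–3 6, 1–3 21, 1–4 11, 2–4 11, 2–5 10, 1–5 18] → take 2–3 (6); add 2.
Step 4: frontier [1–2 17, 1–3 21, 1–4 11, 1–5 18] → take 1–4 (11); add 1.
The 2nd edge added is 3–5.

3-5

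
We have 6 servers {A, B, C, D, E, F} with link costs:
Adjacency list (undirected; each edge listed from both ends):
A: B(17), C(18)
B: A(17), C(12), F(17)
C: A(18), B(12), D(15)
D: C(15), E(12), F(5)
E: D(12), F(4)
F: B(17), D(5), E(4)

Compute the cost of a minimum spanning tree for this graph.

Grow the tree from B using Prim:
Step 1: cheapest edge leaving the tree is B-C (12); add C.
Step 2: cheapest edge leaving the tree is C-D (15); add D.
Step 3: cheapest edge leaving the tree is D-F (5); add F.
Step 4: cheapest edge leaving the tree is E-F (4); add E.
Step 5: cheapest edge leaving the tree is A-B (17); add A.
MST edges: B-C, C-D, D-F, E-F, A-B; total weight 12+15+5+4+17 = 53.

53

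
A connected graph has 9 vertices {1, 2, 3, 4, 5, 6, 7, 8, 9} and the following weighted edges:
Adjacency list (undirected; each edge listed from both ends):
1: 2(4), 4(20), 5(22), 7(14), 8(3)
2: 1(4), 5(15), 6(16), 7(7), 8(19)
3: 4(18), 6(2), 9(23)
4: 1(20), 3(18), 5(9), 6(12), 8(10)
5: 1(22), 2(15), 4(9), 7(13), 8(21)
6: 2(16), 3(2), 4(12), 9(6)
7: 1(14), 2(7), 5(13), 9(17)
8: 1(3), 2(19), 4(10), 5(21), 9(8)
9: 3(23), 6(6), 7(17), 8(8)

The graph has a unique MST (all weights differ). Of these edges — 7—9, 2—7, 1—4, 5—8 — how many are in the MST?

Kruskal's algorithm — process edges by increasing weight (ties by edge label):
3—6 (2): add — endpoints in different components.
1—8 (3): add — endpoints in different components.
1—2 (4): add — endpoints in different components.
6—9 (6): add — endpoints in different components.
2—7 (7): add — endpoints in different components.
8—9 (8): add — endpoints in different components.
4—5 (9): add — endpoints in different components.
4—8 (10): add — endpoints in different components.
MST edge set: {3—6, 1—8, 1—2, 6—9, 2—7, 8—9, 4—5, 4—8}.
Of the listed edges, {2—7} are in the MST → 1.

1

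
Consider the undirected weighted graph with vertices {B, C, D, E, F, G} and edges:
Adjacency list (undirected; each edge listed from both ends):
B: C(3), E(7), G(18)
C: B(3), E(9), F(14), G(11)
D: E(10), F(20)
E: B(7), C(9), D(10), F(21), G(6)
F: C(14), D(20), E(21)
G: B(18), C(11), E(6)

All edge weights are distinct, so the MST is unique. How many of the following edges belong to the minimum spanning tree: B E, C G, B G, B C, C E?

2

Kruskal: consider edges lightest-first.
B C (3): add — endpoints in different components.
E G (6): add — endpoints in different components.
B E (7): add — endpoints in different components.
C E (9): skip — C and E already connected.
D E (10): add — endpoints in different components.
C G (11): skip — C and G already connected.
C F (14): add — endpoints in different components.
MST edge set: {B C, E G, B E, D E, C F}.
Of the listed edges, {B E, B C} are in the MST → 2.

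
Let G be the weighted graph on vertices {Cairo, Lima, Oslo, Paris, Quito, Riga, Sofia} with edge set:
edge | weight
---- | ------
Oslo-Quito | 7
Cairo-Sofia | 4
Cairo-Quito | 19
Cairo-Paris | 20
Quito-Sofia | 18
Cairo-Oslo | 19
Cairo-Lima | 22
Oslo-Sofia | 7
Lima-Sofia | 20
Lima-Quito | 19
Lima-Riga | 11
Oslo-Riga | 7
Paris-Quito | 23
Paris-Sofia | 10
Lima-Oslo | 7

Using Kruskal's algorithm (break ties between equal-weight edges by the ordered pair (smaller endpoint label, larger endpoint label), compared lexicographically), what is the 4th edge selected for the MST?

Kruskal: consider edges lightest-first.
Cairo-Sofia (4): add. Components now {Riga} {Cairo,Sofia} {Oslo} {Lima} {Paris} {Quito}
Lima-Oslo (7): add. Components now {Riga} {Cairo,Sofia} {Lima,Oslo} {Paris} {Quito}
Oslo-Quito (7): add. Components now {Riga} {Cairo,Sofia} {Lima,Oslo,Quito} {Paris}
Oslo-Riga (7): add. Components now {Lima,Oslo,Quito,Riga} {Cairo,Sofia} {Paris}
Oslo-Sofia (7): add. Components now {Cairo,Lima,Oslo,Quito,Riga,Sofia} {Paris}
Paris-Sofia (10): add. Components now {Cairo,Lima,Oslo,Paris,Quito,Riga,Sofia}
The 4th edge added is Oslo-Riga.

Oslo-Riga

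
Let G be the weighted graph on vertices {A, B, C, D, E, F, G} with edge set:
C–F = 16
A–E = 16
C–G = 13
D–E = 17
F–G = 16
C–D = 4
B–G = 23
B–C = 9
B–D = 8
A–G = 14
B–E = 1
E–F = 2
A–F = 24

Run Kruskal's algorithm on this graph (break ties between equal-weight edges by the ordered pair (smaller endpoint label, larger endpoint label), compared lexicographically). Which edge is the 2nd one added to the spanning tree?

E-F

Kruskal: consider edges lightest-first.
B–E (1): add — endpoints in different components.
E–F (2): add — endpoints in different components.
C–D (4): add — endpoints in different components.
B–D (8): add — endpoints in different components.
B–C (9): skip — B and C already connected.
C–G (13): add — endpoints in different components.
A–G (14): add — endpoints in different components.
The 2nd edge added is E–F.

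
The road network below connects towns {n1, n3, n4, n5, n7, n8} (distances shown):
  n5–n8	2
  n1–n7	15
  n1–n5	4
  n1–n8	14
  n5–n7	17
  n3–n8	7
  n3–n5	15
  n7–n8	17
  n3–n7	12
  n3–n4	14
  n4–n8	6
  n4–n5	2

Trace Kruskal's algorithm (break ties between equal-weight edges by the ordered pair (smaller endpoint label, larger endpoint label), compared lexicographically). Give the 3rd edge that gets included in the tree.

Kruskal's algorithm — process edges by increasing weight (ties by edge label):
n4–n5 (2): add. Components now {n7} {n4,n5} {n1} {n8} {n3}
n5–n8 (2): add. Components now {n7} {n4,n5,n8} {n1} {n3}
n1–n5 (4): add. Components now {n7} {n1,n4,n5,n8} {n3}
n4–n8 (6): skip — n4 and n8 already connected.
n3–n8 (7): add. Components now {n7} {n1,n3,n4,n5,n8}
n3–n7 (12): add. Components now {n1,n3,n4,n5,n7,n8}
The 3rd edge added is n1–n5.

n1-n5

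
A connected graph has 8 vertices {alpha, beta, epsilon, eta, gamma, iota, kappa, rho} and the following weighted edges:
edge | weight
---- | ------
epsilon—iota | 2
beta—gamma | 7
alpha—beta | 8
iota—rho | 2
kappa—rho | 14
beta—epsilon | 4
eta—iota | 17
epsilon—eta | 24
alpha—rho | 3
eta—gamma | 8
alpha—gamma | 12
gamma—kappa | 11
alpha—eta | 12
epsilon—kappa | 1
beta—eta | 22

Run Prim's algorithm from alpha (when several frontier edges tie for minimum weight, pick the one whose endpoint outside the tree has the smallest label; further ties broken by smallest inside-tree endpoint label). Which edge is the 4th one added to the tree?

epsilon-kappa

Prim, starting at alpha.
Step 1: cheapest edge leaving the tree is alpha—rho (3); add rho.
Step 2: cheapest edge leaving the tree is iota—rho (2); add iota.
Step 3: cheapest edge leaving the tree is epsilon—iota (2); add epsilon.
Step 4: cheapest edge leaving the tree is epsilon—kappa (1); add kappa.
Step 5: cheapest edge leaving the tree is beta—epsilon (4); add beta.
Step 6: cheapest edge leaving the tree is beta—gamma (7); add gamma.
Step 7: cheapest edge leaving the tree is eta—gamma (8); add eta.
The 4th edge added is epsilon—kappa.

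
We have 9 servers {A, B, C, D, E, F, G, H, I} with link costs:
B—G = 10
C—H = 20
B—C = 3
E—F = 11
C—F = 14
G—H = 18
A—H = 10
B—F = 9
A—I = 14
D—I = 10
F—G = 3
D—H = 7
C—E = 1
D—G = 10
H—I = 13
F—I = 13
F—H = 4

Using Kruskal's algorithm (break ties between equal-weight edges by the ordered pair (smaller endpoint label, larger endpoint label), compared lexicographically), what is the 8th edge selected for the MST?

Kruskal: consider edges lightest-first.
C—E (1): add — endpoints in different components.
B—C (3): add — endpoints in different components.
F—G (3): add — endpoints in different components.
F—H (4): add — endpoints in different components.
D—H (7): add — endpoints in different components.
B—F (9): add — endpoints in different components.
A—H (10): add — endpoints in different components.
B—G (10): skip — B and G already connected.
D—G (10): skip — D and G already connected.
D—I (10): add — endpoints in different components.
The 8th edge added is D—I.

D-I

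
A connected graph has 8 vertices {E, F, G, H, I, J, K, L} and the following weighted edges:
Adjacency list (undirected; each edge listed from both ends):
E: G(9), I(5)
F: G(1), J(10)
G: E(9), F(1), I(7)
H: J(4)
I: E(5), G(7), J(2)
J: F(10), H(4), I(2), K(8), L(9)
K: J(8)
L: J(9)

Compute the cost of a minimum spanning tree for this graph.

36

Grow the tree from H using Prim:
Step 1: frontier [H J 4] → take H J (4); add J.
Step 2: frontier [I J 2, J K 8, J L 9, F J 10] → take I J (2); add I.
Step 3: frontier [E I 5, G I 7, J K 8, J L 9, F J 10] → take E I (5); add E.
Step 4: frontier [E G 9, G I 7, J K 8, J L 9, F J 10] → take G I (7); add G.
Step 5: frontier [F G 1, J K 8, J L 9, F J 10] → take F G (1); add F.
Step 6: frontier [J K 8, J L 9] → take J K (8); add K.
Step 7: frontier [J L 9] → take J L (9); add L.
MST edges: H J, I J, E I, G I, F G, J K, J L; total weight 4+2+5+7+1+8+9 = 36.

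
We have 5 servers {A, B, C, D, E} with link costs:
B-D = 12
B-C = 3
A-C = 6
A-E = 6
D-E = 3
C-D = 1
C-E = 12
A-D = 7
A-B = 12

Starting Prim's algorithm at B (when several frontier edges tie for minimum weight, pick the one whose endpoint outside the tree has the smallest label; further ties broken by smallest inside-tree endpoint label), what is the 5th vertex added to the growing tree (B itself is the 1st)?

Prim's algorithm from B:
Step 1: cheapest edge leaving the tree is B-C (3); add C.
Step 2: cheapest edge leaving the tree is C-D (1); add D.
Step 3: cheapest edge leaving the tree is D-E (3); add E.
Step 4: cheapest edge leaving the tree is A-C (6); add A.
Vertex order: B, C, D, E, A. The 5th vertex is A.

A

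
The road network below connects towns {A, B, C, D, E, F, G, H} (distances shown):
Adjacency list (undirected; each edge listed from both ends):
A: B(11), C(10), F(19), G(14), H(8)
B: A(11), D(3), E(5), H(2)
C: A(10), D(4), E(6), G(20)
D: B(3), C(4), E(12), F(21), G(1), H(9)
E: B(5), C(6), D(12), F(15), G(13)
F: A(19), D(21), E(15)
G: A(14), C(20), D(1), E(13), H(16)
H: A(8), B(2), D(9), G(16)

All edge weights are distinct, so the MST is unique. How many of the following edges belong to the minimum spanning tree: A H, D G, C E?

2

Sort edges by weight, then run Kruskal:
D G (1): add — endpoints in different components.
B H (2): add — endpoints in different components.
B D (3): add — endpoints in different components.
C D (4): add — endpoints in different components.
B E (5): add — endpoints in different components.
C E (6): skip — C and E already connected.
A H (8): add — endpoints in different components.
D H (9): skip — D and H already connected.
A C (10): skip — A and C already connected.
A B (11): skip — A and B already connected.
D E (12): skip — D and E already connected.
E G (13): skip — E and G already connected.
A G (14): skip — A and G already connected.
E F (15): add — endpoints in different components.
MST edge set: {D G, B H, B D, C D, B E, A H, E F}.
Of the listed edges, {A H, D G} are in the MST → 2.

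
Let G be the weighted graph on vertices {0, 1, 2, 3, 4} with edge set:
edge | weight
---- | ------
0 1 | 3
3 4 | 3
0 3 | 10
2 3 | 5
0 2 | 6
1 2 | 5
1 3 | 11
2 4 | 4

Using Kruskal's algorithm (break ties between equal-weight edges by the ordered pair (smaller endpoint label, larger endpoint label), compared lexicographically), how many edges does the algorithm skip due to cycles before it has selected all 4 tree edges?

0

Kruskal: consider edges lightest-first.
0 1 (3): add — endpoints in different components.
3 4 (3): add — endpoints in different components.
2 4 (4): add — endpoints in different components.
1 2 (5): add — endpoints in different components.
Edges rejected before the tree was complete: 0.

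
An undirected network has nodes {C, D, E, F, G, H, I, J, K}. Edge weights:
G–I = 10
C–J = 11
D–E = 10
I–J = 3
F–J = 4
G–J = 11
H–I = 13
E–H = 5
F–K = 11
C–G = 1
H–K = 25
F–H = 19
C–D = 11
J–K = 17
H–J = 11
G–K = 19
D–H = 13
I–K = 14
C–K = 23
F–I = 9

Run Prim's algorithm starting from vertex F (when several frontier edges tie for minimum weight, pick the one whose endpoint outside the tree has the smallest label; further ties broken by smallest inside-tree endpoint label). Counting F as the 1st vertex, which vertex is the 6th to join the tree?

D

Grow the tree from F using Prim:
Step 1: cheapest edge leaving the tree is F–J (4); add J.
Step 2: cheapest edge leaving the tree is I–J (3); add I.
Step 3: cheapest edge leaving the tree is G–I (10); add G.
Step 4: cheapest edge leaving the tree is C–G (1); add C.
Step 5: cheapest edge leaving the tree is C–D (11); add D.
Step 6: cheapest edge leaving the tree is D–E (10); add E.
Step 7: cheapest edge leaving the tree is E–H (5); add H.
Step 8: cheapest edge leaving the tree is F–K (11); add K.
Vertex order: F, J, I, G, C, D, E, H, K. The 6th vertex is D.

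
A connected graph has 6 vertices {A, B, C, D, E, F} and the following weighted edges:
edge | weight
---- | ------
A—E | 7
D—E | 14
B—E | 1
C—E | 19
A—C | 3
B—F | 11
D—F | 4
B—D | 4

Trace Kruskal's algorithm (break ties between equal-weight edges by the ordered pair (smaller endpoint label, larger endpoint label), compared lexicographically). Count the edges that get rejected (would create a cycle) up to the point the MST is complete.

0

Sort edges by weight, then run Kruskal:
B—E (1): add. Components now {A} {B,E} {C} {D} {F}
A—C (3): add. Components now {A,C} {B,E} {D} {F}
B—D (4): add. Components now {A,C} {B,D,E} {F}
D—F (4): add. Components now {A,C} {B,D,E,F}
A—E (7): add. Components now {A,B,C,D,E,F}
Edges rejected before the tree was complete: 0.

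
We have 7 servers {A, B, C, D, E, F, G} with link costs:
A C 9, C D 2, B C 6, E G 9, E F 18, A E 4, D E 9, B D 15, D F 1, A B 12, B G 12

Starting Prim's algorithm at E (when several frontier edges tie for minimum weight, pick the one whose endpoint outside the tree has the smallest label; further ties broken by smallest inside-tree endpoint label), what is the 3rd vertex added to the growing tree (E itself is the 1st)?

Grow the tree from E using Prim:
Step 1: frontier [A E 4, D E 9, E G 9, E F 18] → take A E (4); add A.
Step 2: frontier [A C 9, A B 12, D E 9, E G 9, E F 18] → take A C (9); add C.
Step 3: frontier [A B 12, C D 2, B C 6, D E 9, E G 9, E F 18] → take C D (2); add D.
Step 4: frontier [A B 12, B C 6, D F 1, B D 15, E G 9, E F 18] → take D F (1); add F.
Step 5: frontier [A B 12, B C 6, B D 15, E G 9] → take B C (6); add B.
Step 6: frontier [B G 12, E G 9] → take E G (9); add G.
Vertex order: E, A, C, D, F, B, G. The 3rd vertex is C.

C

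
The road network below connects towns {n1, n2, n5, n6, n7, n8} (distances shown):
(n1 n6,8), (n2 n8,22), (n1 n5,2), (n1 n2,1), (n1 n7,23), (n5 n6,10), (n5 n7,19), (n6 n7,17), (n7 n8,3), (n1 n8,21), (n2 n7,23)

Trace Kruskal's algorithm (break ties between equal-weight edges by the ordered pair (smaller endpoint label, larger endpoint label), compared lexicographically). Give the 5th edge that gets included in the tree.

Sort edges by weight, then run Kruskal:
n1 n2 (1): add — endpoints in different components.
n1 n5 (2): add — endpoints in different components.
n7 n8 (3): add — endpoints in different components.
n1 n6 (8): add — endpoints in different components.
n5 n6 (10): skip — n5 and n6 already connected.
n6 n7 (17): add — endpoints in different components.
The 5th edge added is n6 n7.

n6-n7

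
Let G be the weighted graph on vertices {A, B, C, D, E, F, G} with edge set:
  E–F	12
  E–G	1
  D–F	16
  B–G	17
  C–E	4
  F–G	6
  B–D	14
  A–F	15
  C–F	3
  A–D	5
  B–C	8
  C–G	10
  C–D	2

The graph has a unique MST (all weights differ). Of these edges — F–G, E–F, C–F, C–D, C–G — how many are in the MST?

Kruskal's algorithm — process edges by increasing weight (ties by edge label):
E–G (1): add. Components now {A} {B} {C} {D} {E,G} {F}
C–D (2): add. Components now {A} {B} {C,D} {E,G} {F}
C–F (3): add. Components now {A} {B} {C,D,F} {E,G}
C–E (4): add. Components now {A} {B} {C,D,E,F,G}
A–D (5): add. Components now {A,C,D,E,F,G} {B}
F–G (6): skip — F and G already connected.
B–C (8): add. Components now {A,B,C,D,E,F,G}
MST edge set: {E–G, C–D, C–F, C–E, A–D, B–C}.
Of the listed edges, {C–F, C–D} are in the MST → 2.

2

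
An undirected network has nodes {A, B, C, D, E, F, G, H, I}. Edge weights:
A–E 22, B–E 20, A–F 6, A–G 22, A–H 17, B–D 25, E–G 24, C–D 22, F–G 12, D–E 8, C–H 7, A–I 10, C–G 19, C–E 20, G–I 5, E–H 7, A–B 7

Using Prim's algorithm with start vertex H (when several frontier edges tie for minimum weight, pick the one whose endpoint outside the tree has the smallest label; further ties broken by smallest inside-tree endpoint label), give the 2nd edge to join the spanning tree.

E-H

Prim's algorithm from H:
Step 1: cheapest edge leaving the tree is C–H (7); add C.
Step 2: cheapest edge leaving the tree is E–H (7); add E.
Step 3: cheapest edge leaving the tree is D–E (8); add D.
Step 4: cheapest edge leaving the tree is A–H (17); add A.
Step 5: cheapest edge leaving the tree is A–F (6); add F.
Step 6: cheapest edge leaving the tree is A–B (7); add B.
Step 7: cheapest edge leaving the tree is A–I (10); add I.
Step 8: cheapest edge leaving the tree is G–I (5); add G.
The 2nd edge added is E–H.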